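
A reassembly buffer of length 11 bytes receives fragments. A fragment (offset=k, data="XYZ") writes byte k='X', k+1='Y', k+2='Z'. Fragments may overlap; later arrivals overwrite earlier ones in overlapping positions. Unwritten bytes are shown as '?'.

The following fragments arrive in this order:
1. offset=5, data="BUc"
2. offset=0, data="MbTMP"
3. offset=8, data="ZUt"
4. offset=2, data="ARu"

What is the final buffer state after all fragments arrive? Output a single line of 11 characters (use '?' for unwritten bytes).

Answer: MbARuBUcZUt

Derivation:
Fragment 1: offset=5 data="BUc" -> buffer=?????BUc???
Fragment 2: offset=0 data="MbTMP" -> buffer=MbTMPBUc???
Fragment 3: offset=8 data="ZUt" -> buffer=MbTMPBUcZUt
Fragment 4: offset=2 data="ARu" -> buffer=MbARuBUcZUt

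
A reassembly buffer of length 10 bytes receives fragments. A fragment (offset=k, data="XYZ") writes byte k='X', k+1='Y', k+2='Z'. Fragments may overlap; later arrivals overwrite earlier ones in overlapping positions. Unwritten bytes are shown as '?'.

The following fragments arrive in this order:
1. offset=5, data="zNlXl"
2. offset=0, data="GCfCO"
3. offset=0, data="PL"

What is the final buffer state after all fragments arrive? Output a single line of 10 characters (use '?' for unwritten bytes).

Fragment 1: offset=5 data="zNlXl" -> buffer=?????zNlXl
Fragment 2: offset=0 data="GCfCO" -> buffer=GCfCOzNlXl
Fragment 3: offset=0 data="PL" -> buffer=PLfCOzNlXl

Answer: PLfCOzNlXl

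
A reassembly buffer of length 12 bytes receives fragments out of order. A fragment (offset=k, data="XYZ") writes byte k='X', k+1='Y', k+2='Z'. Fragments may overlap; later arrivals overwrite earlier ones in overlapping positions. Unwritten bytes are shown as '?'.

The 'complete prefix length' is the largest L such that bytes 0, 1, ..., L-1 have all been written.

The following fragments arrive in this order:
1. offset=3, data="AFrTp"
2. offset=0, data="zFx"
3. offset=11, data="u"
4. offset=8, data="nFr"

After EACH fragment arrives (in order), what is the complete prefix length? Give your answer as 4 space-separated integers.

Answer: 0 8 8 12

Derivation:
Fragment 1: offset=3 data="AFrTp" -> buffer=???AFrTp???? -> prefix_len=0
Fragment 2: offset=0 data="zFx" -> buffer=zFxAFrTp???? -> prefix_len=8
Fragment 3: offset=11 data="u" -> buffer=zFxAFrTp???u -> prefix_len=8
Fragment 4: offset=8 data="nFr" -> buffer=zFxAFrTpnFru -> prefix_len=12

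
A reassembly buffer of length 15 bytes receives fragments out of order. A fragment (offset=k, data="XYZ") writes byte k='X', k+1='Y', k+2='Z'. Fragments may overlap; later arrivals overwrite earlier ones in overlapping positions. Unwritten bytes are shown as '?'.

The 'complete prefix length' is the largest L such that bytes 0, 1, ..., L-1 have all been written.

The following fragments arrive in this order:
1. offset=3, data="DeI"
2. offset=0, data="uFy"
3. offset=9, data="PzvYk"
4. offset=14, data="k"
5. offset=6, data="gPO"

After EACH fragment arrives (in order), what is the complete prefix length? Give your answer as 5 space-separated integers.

Answer: 0 6 6 6 15

Derivation:
Fragment 1: offset=3 data="DeI" -> buffer=???DeI????????? -> prefix_len=0
Fragment 2: offset=0 data="uFy" -> buffer=uFyDeI????????? -> prefix_len=6
Fragment 3: offset=9 data="PzvYk" -> buffer=uFyDeI???PzvYk? -> prefix_len=6
Fragment 4: offset=14 data="k" -> buffer=uFyDeI???PzvYkk -> prefix_len=6
Fragment 5: offset=6 data="gPO" -> buffer=uFyDeIgPOPzvYkk -> prefix_len=15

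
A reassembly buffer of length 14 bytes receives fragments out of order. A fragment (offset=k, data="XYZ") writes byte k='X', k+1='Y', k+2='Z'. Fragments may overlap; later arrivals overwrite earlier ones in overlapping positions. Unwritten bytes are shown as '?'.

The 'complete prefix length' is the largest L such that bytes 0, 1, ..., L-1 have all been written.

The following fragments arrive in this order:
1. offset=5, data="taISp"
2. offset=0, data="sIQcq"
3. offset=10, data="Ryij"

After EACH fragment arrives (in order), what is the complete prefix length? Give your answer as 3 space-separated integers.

Answer: 0 10 14

Derivation:
Fragment 1: offset=5 data="taISp" -> buffer=?????taISp???? -> prefix_len=0
Fragment 2: offset=0 data="sIQcq" -> buffer=sIQcqtaISp???? -> prefix_len=10
Fragment 3: offset=10 data="Ryij" -> buffer=sIQcqtaISpRyij -> prefix_len=14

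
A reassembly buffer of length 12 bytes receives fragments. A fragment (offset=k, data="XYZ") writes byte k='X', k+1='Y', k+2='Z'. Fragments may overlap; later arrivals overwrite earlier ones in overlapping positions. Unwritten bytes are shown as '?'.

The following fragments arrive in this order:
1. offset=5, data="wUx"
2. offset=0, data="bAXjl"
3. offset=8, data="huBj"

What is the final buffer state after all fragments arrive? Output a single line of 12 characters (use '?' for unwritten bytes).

Fragment 1: offset=5 data="wUx" -> buffer=?????wUx????
Fragment 2: offset=0 data="bAXjl" -> buffer=bAXjlwUx????
Fragment 3: offset=8 data="huBj" -> buffer=bAXjlwUxhuBj

Answer: bAXjlwUxhuBj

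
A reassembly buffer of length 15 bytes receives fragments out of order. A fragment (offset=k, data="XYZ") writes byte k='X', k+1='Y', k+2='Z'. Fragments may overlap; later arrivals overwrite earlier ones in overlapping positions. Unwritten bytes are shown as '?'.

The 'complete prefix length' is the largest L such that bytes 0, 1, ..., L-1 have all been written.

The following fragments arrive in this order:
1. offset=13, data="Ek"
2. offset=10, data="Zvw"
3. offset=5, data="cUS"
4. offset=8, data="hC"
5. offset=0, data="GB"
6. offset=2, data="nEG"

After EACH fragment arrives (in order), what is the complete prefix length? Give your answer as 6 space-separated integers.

Fragment 1: offset=13 data="Ek" -> buffer=?????????????Ek -> prefix_len=0
Fragment 2: offset=10 data="Zvw" -> buffer=??????????ZvwEk -> prefix_len=0
Fragment 3: offset=5 data="cUS" -> buffer=?????cUS??ZvwEk -> prefix_len=0
Fragment 4: offset=8 data="hC" -> buffer=?????cUShCZvwEk -> prefix_len=0
Fragment 5: offset=0 data="GB" -> buffer=GB???cUShCZvwEk -> prefix_len=2
Fragment 6: offset=2 data="nEG" -> buffer=GBnEGcUShCZvwEk -> prefix_len=15

Answer: 0 0 0 0 2 15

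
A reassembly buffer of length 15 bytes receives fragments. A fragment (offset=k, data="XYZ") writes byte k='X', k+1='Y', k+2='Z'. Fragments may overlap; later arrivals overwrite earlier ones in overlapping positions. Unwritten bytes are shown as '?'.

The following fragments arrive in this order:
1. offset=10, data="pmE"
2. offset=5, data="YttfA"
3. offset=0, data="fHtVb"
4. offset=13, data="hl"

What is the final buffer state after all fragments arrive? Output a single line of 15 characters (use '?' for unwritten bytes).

Answer: fHtVbYttfApmEhl

Derivation:
Fragment 1: offset=10 data="pmE" -> buffer=??????????pmE??
Fragment 2: offset=5 data="YttfA" -> buffer=?????YttfApmE??
Fragment 3: offset=0 data="fHtVb" -> buffer=fHtVbYttfApmE??
Fragment 4: offset=13 data="hl" -> buffer=fHtVbYttfApmEhl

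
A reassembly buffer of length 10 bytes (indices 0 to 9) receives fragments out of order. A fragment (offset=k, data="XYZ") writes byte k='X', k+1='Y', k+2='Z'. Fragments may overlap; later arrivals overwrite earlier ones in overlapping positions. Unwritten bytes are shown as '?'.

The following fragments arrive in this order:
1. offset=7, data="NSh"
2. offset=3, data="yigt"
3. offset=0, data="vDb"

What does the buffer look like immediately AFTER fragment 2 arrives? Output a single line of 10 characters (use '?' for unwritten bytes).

Answer: ???yigtNSh

Derivation:
Fragment 1: offset=7 data="NSh" -> buffer=???????NSh
Fragment 2: offset=3 data="yigt" -> buffer=???yigtNSh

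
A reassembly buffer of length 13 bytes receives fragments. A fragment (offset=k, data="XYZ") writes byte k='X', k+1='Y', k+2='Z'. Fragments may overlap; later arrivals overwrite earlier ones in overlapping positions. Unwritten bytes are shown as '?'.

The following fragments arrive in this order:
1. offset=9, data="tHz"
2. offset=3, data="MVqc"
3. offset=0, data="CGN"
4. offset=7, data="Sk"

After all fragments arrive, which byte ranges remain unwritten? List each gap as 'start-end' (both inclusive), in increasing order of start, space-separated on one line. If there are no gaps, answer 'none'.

Fragment 1: offset=9 len=3
Fragment 2: offset=3 len=4
Fragment 3: offset=0 len=3
Fragment 4: offset=7 len=2
Gaps: 12-12

Answer: 12-12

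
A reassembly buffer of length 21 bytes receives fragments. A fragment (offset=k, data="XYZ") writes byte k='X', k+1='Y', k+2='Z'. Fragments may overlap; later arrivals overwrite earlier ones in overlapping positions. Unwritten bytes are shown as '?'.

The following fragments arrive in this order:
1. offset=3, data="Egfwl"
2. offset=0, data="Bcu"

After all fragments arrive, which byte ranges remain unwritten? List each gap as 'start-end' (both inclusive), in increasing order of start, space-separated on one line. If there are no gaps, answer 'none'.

Fragment 1: offset=3 len=5
Fragment 2: offset=0 len=3
Gaps: 8-20

Answer: 8-20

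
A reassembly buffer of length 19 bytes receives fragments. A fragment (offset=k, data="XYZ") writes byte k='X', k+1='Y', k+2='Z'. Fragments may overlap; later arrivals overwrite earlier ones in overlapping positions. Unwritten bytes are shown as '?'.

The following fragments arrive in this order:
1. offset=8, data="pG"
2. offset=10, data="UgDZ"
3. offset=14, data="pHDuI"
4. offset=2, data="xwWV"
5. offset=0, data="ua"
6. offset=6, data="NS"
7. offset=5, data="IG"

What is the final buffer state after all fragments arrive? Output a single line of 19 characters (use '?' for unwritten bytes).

Answer: uaxwWIGSpGUgDZpHDuI

Derivation:
Fragment 1: offset=8 data="pG" -> buffer=????????pG?????????
Fragment 2: offset=10 data="UgDZ" -> buffer=????????pGUgDZ?????
Fragment 3: offset=14 data="pHDuI" -> buffer=????????pGUgDZpHDuI
Fragment 4: offset=2 data="xwWV" -> buffer=??xwWV??pGUgDZpHDuI
Fragment 5: offset=0 data="ua" -> buffer=uaxwWV??pGUgDZpHDuI
Fragment 6: offset=6 data="NS" -> buffer=uaxwWVNSpGUgDZpHDuI
Fragment 7: offset=5 data="IG" -> buffer=uaxwWIGSpGUgDZpHDuI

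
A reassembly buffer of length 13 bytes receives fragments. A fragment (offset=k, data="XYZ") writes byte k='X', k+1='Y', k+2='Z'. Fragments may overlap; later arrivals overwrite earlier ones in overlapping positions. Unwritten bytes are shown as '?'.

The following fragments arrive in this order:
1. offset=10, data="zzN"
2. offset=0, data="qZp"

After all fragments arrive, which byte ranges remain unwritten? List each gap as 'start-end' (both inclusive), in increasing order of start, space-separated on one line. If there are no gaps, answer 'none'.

Answer: 3-9

Derivation:
Fragment 1: offset=10 len=3
Fragment 2: offset=0 len=3
Gaps: 3-9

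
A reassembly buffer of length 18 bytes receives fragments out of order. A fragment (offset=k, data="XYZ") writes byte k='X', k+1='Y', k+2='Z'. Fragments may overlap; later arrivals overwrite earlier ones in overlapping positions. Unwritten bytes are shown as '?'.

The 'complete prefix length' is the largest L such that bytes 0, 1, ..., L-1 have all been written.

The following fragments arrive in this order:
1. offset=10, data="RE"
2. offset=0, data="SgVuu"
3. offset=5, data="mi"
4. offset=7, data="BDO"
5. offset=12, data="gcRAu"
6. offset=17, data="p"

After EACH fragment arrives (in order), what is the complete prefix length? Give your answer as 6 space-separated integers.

Fragment 1: offset=10 data="RE" -> buffer=??????????RE?????? -> prefix_len=0
Fragment 2: offset=0 data="SgVuu" -> buffer=SgVuu?????RE?????? -> prefix_len=5
Fragment 3: offset=5 data="mi" -> buffer=SgVuumi???RE?????? -> prefix_len=7
Fragment 4: offset=7 data="BDO" -> buffer=SgVuumiBDORE?????? -> prefix_len=12
Fragment 5: offset=12 data="gcRAu" -> buffer=SgVuumiBDOREgcRAu? -> prefix_len=17
Fragment 6: offset=17 data="p" -> buffer=SgVuumiBDOREgcRAup -> prefix_len=18

Answer: 0 5 7 12 17 18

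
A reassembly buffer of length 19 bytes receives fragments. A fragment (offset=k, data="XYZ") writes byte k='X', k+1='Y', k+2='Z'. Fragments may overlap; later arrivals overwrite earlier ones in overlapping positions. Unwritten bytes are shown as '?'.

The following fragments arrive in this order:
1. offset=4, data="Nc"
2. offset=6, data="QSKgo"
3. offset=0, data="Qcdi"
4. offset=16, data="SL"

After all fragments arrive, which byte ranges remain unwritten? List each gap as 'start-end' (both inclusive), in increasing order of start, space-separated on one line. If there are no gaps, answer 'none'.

Fragment 1: offset=4 len=2
Fragment 2: offset=6 len=5
Fragment 3: offset=0 len=4
Fragment 4: offset=16 len=2
Gaps: 11-15 18-18

Answer: 11-15 18-18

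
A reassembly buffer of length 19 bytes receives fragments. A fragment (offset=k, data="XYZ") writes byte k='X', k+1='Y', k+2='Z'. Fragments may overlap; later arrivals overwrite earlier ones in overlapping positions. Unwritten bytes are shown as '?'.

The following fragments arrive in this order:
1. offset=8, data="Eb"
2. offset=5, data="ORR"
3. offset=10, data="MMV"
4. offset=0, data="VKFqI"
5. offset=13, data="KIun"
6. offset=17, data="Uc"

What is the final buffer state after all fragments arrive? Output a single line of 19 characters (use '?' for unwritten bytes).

Answer: VKFqIORREbMMVKIunUc

Derivation:
Fragment 1: offset=8 data="Eb" -> buffer=????????Eb?????????
Fragment 2: offset=5 data="ORR" -> buffer=?????ORREb?????????
Fragment 3: offset=10 data="MMV" -> buffer=?????ORREbMMV??????
Fragment 4: offset=0 data="VKFqI" -> buffer=VKFqIORREbMMV??????
Fragment 5: offset=13 data="KIun" -> buffer=VKFqIORREbMMVKIun??
Fragment 6: offset=17 data="Uc" -> buffer=VKFqIORREbMMVKIunUc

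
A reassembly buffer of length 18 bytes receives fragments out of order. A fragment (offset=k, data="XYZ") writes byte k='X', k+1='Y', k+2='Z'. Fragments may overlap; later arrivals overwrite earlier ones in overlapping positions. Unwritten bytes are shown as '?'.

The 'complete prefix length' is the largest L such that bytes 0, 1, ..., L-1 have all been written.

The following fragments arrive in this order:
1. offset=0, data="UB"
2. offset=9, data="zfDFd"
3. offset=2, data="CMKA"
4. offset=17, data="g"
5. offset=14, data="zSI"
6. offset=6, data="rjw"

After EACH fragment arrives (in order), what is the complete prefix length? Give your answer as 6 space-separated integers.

Fragment 1: offset=0 data="UB" -> buffer=UB???????????????? -> prefix_len=2
Fragment 2: offset=9 data="zfDFd" -> buffer=UB???????zfDFd???? -> prefix_len=2
Fragment 3: offset=2 data="CMKA" -> buffer=UBCMKA???zfDFd???? -> prefix_len=6
Fragment 4: offset=17 data="g" -> buffer=UBCMKA???zfDFd???g -> prefix_len=6
Fragment 5: offset=14 data="zSI" -> buffer=UBCMKA???zfDFdzSIg -> prefix_len=6
Fragment 6: offset=6 data="rjw" -> buffer=UBCMKArjwzfDFdzSIg -> prefix_len=18

Answer: 2 2 6 6 6 18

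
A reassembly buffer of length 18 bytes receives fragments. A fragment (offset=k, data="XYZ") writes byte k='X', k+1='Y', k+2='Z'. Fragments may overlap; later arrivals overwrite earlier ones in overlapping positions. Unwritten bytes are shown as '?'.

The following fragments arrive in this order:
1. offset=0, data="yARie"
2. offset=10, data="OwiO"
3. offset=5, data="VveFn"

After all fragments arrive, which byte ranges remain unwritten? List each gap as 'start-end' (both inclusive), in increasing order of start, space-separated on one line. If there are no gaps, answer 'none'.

Fragment 1: offset=0 len=5
Fragment 2: offset=10 len=4
Fragment 3: offset=5 len=5
Gaps: 14-17

Answer: 14-17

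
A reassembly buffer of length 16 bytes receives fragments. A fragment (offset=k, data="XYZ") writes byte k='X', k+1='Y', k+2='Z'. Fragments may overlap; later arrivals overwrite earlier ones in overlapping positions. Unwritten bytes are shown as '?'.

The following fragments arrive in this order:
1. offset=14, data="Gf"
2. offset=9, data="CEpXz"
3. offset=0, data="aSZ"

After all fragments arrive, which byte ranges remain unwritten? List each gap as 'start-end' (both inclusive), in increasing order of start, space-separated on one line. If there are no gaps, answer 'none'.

Fragment 1: offset=14 len=2
Fragment 2: offset=9 len=5
Fragment 3: offset=0 len=3
Gaps: 3-8

Answer: 3-8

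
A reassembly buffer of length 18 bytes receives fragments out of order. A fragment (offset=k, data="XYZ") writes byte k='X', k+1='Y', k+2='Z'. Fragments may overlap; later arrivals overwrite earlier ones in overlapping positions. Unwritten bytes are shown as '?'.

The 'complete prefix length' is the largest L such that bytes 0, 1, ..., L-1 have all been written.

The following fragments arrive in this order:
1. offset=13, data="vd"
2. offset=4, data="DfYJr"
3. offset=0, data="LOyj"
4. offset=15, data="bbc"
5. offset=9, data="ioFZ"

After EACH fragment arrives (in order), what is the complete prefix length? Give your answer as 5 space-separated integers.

Fragment 1: offset=13 data="vd" -> buffer=?????????????vd??? -> prefix_len=0
Fragment 2: offset=4 data="DfYJr" -> buffer=????DfYJr????vd??? -> prefix_len=0
Fragment 3: offset=0 data="LOyj" -> buffer=LOyjDfYJr????vd??? -> prefix_len=9
Fragment 4: offset=15 data="bbc" -> buffer=LOyjDfYJr????vdbbc -> prefix_len=9
Fragment 5: offset=9 data="ioFZ" -> buffer=LOyjDfYJrioFZvdbbc -> prefix_len=18

Answer: 0 0 9 9 18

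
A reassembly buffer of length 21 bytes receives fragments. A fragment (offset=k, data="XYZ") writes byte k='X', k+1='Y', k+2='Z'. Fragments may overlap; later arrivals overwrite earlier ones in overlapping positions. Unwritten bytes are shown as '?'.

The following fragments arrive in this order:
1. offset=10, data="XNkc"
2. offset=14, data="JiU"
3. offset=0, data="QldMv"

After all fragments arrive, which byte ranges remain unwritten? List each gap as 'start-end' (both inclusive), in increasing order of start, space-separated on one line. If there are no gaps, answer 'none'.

Answer: 5-9 17-20

Derivation:
Fragment 1: offset=10 len=4
Fragment 2: offset=14 len=3
Fragment 3: offset=0 len=5
Gaps: 5-9 17-20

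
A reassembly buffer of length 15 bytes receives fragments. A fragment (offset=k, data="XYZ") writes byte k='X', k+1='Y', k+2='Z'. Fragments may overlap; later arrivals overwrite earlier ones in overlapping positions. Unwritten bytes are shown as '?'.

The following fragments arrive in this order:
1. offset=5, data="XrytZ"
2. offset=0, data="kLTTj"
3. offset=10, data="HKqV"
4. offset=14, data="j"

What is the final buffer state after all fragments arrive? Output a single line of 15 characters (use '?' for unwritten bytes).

Fragment 1: offset=5 data="XrytZ" -> buffer=?????XrytZ?????
Fragment 2: offset=0 data="kLTTj" -> buffer=kLTTjXrytZ?????
Fragment 3: offset=10 data="HKqV" -> buffer=kLTTjXrytZHKqV?
Fragment 4: offset=14 data="j" -> buffer=kLTTjXrytZHKqVj

Answer: kLTTjXrytZHKqVj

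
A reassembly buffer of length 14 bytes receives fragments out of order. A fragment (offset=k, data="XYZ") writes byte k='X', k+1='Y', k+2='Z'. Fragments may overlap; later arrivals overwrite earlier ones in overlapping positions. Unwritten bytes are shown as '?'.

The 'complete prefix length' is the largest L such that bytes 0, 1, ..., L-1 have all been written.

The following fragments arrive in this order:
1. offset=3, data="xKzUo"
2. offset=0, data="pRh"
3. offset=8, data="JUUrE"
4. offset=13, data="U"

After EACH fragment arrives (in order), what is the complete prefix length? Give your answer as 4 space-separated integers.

Answer: 0 8 13 14

Derivation:
Fragment 1: offset=3 data="xKzUo" -> buffer=???xKzUo?????? -> prefix_len=0
Fragment 2: offset=0 data="pRh" -> buffer=pRhxKzUo?????? -> prefix_len=8
Fragment 3: offset=8 data="JUUrE" -> buffer=pRhxKzUoJUUrE? -> prefix_len=13
Fragment 4: offset=13 data="U" -> buffer=pRhxKzUoJUUrEU -> prefix_len=14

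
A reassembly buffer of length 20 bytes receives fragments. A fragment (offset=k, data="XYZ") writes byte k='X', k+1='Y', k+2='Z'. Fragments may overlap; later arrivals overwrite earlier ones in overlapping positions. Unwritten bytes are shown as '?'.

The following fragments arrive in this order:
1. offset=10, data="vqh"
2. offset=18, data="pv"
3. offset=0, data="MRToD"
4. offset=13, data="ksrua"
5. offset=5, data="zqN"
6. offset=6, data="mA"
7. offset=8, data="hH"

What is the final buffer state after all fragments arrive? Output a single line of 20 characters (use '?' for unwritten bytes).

Fragment 1: offset=10 data="vqh" -> buffer=??????????vqh???????
Fragment 2: offset=18 data="pv" -> buffer=??????????vqh?????pv
Fragment 3: offset=0 data="MRToD" -> buffer=MRToD?????vqh?????pv
Fragment 4: offset=13 data="ksrua" -> buffer=MRToD?????vqhksruapv
Fragment 5: offset=5 data="zqN" -> buffer=MRToDzqN??vqhksruapv
Fragment 6: offset=6 data="mA" -> buffer=MRToDzmA??vqhksruapv
Fragment 7: offset=8 data="hH" -> buffer=MRToDzmAhHvqhksruapv

Answer: MRToDzmAhHvqhksruapv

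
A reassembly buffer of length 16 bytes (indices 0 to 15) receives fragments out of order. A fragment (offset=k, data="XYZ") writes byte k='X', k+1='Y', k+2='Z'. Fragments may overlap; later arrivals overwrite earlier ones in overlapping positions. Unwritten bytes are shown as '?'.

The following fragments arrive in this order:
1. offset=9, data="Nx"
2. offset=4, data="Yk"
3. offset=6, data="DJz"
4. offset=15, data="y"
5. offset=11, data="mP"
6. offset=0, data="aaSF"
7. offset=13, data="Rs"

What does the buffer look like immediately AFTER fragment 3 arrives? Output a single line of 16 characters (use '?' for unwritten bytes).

Fragment 1: offset=9 data="Nx" -> buffer=?????????Nx?????
Fragment 2: offset=4 data="Yk" -> buffer=????Yk???Nx?????
Fragment 3: offset=6 data="DJz" -> buffer=????YkDJzNx?????

Answer: ????YkDJzNx?????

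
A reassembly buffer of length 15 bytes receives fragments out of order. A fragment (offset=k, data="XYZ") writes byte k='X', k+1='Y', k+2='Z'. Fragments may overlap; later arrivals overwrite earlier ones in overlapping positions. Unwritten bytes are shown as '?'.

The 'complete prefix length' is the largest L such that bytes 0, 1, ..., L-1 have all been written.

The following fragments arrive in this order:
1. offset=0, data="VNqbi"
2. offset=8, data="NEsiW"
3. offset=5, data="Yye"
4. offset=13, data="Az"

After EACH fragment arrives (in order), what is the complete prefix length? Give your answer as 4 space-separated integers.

Answer: 5 5 13 15

Derivation:
Fragment 1: offset=0 data="VNqbi" -> buffer=VNqbi?????????? -> prefix_len=5
Fragment 2: offset=8 data="NEsiW" -> buffer=VNqbi???NEsiW?? -> prefix_len=5
Fragment 3: offset=5 data="Yye" -> buffer=VNqbiYyeNEsiW?? -> prefix_len=13
Fragment 4: offset=13 data="Az" -> buffer=VNqbiYyeNEsiWAz -> prefix_len=15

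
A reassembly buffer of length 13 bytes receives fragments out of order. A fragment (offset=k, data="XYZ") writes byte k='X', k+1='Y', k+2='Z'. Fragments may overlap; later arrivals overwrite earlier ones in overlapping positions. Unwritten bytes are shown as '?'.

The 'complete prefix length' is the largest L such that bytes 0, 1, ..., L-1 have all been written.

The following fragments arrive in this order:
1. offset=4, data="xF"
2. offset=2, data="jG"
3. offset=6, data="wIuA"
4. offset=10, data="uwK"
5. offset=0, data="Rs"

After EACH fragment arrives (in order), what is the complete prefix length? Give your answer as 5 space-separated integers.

Fragment 1: offset=4 data="xF" -> buffer=????xF??????? -> prefix_len=0
Fragment 2: offset=2 data="jG" -> buffer=??jGxF??????? -> prefix_len=0
Fragment 3: offset=6 data="wIuA" -> buffer=??jGxFwIuA??? -> prefix_len=0
Fragment 4: offset=10 data="uwK" -> buffer=??jGxFwIuAuwK -> prefix_len=0
Fragment 5: offset=0 data="Rs" -> buffer=RsjGxFwIuAuwK -> prefix_len=13

Answer: 0 0 0 0 13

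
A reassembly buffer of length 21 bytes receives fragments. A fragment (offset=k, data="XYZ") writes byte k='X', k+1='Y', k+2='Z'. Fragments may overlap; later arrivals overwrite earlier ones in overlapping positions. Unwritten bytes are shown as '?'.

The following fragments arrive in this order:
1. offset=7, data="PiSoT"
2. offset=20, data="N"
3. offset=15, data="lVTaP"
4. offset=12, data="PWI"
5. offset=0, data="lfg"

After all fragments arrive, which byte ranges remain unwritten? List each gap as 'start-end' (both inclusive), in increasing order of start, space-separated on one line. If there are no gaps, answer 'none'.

Answer: 3-6

Derivation:
Fragment 1: offset=7 len=5
Fragment 2: offset=20 len=1
Fragment 3: offset=15 len=5
Fragment 4: offset=12 len=3
Fragment 5: offset=0 len=3
Gaps: 3-6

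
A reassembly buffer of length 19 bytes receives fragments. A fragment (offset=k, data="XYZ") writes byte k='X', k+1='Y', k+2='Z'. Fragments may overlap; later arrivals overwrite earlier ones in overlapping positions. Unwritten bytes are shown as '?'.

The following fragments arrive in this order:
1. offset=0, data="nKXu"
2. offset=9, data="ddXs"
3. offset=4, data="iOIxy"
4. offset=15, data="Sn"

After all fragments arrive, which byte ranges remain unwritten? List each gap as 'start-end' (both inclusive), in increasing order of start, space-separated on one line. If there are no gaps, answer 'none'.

Fragment 1: offset=0 len=4
Fragment 2: offset=9 len=4
Fragment 3: offset=4 len=5
Fragment 4: offset=15 len=2
Gaps: 13-14 17-18

Answer: 13-14 17-18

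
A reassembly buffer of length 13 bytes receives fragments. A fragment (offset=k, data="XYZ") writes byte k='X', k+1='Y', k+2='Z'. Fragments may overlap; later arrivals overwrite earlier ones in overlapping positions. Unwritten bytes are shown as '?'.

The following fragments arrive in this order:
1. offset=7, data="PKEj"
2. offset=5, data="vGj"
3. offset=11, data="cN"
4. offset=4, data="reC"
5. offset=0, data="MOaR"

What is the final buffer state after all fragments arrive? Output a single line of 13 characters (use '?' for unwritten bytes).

Answer: MOaRreCjKEjcN

Derivation:
Fragment 1: offset=7 data="PKEj" -> buffer=???????PKEj??
Fragment 2: offset=5 data="vGj" -> buffer=?????vGjKEj??
Fragment 3: offset=11 data="cN" -> buffer=?????vGjKEjcN
Fragment 4: offset=4 data="reC" -> buffer=????reCjKEjcN
Fragment 5: offset=0 data="MOaR" -> buffer=MOaRreCjKEjcN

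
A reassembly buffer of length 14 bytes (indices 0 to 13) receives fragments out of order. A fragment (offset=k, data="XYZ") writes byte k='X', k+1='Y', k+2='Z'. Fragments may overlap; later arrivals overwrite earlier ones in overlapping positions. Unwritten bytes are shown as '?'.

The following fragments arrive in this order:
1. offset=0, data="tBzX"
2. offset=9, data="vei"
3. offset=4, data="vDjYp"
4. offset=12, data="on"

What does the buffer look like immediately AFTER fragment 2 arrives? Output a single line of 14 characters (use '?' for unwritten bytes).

Fragment 1: offset=0 data="tBzX" -> buffer=tBzX??????????
Fragment 2: offset=9 data="vei" -> buffer=tBzX?????vei??

Answer: tBzX?????vei??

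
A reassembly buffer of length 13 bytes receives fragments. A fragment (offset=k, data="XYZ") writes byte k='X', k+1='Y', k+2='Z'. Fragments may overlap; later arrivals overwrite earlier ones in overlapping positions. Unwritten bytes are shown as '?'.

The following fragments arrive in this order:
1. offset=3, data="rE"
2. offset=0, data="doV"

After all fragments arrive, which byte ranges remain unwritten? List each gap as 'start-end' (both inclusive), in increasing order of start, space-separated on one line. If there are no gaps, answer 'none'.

Fragment 1: offset=3 len=2
Fragment 2: offset=0 len=3
Gaps: 5-12

Answer: 5-12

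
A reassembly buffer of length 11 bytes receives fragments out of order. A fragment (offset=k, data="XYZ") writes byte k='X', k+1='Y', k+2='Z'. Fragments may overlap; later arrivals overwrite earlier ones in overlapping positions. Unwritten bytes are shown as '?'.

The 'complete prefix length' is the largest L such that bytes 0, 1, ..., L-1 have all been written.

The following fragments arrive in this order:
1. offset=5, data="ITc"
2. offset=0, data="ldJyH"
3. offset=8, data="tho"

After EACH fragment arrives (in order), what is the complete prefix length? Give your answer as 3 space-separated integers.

Fragment 1: offset=5 data="ITc" -> buffer=?????ITc??? -> prefix_len=0
Fragment 2: offset=0 data="ldJyH" -> buffer=ldJyHITc??? -> prefix_len=8
Fragment 3: offset=8 data="tho" -> buffer=ldJyHITctho -> prefix_len=11

Answer: 0 8 11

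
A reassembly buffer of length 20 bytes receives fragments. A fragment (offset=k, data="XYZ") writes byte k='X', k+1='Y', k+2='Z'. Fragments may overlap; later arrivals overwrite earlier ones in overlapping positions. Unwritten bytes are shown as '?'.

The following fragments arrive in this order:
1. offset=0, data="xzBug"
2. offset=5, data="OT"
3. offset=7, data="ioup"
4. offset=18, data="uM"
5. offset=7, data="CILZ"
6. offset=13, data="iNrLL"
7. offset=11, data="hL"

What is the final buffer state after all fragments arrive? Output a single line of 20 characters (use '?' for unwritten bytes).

Answer: xzBugOTCILZhLiNrLLuM

Derivation:
Fragment 1: offset=0 data="xzBug" -> buffer=xzBug???????????????
Fragment 2: offset=5 data="OT" -> buffer=xzBugOT?????????????
Fragment 3: offset=7 data="ioup" -> buffer=xzBugOTioup?????????
Fragment 4: offset=18 data="uM" -> buffer=xzBugOTioup???????uM
Fragment 5: offset=7 data="CILZ" -> buffer=xzBugOTCILZ???????uM
Fragment 6: offset=13 data="iNrLL" -> buffer=xzBugOTCILZ??iNrLLuM
Fragment 7: offset=11 data="hL" -> buffer=xzBugOTCILZhLiNrLLuM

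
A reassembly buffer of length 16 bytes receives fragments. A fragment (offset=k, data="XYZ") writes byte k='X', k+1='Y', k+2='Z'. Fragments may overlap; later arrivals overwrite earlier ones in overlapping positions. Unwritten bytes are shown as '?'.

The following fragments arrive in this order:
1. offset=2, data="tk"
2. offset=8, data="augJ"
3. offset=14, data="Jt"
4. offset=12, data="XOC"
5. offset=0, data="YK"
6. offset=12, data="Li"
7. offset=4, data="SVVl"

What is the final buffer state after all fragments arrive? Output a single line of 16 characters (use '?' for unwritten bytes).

Fragment 1: offset=2 data="tk" -> buffer=??tk????????????
Fragment 2: offset=8 data="augJ" -> buffer=??tk????augJ????
Fragment 3: offset=14 data="Jt" -> buffer=??tk????augJ??Jt
Fragment 4: offset=12 data="XOC" -> buffer=??tk????augJXOCt
Fragment 5: offset=0 data="YK" -> buffer=YKtk????augJXOCt
Fragment 6: offset=12 data="Li" -> buffer=YKtk????augJLiCt
Fragment 7: offset=4 data="SVVl" -> buffer=YKtkSVVlaugJLiCt

Answer: YKtkSVVlaugJLiCt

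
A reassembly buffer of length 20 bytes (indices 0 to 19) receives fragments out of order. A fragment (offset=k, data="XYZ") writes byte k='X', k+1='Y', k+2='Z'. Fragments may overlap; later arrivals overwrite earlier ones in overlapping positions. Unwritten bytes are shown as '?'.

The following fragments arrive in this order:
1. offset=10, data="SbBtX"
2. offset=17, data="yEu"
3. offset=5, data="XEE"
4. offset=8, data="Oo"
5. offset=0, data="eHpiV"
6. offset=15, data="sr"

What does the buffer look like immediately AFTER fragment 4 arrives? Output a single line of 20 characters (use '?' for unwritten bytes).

Answer: ?????XEEOoSbBtX??yEu

Derivation:
Fragment 1: offset=10 data="SbBtX" -> buffer=??????????SbBtX?????
Fragment 2: offset=17 data="yEu" -> buffer=??????????SbBtX??yEu
Fragment 3: offset=5 data="XEE" -> buffer=?????XEE??SbBtX??yEu
Fragment 4: offset=8 data="Oo" -> buffer=?????XEEOoSbBtX??yEu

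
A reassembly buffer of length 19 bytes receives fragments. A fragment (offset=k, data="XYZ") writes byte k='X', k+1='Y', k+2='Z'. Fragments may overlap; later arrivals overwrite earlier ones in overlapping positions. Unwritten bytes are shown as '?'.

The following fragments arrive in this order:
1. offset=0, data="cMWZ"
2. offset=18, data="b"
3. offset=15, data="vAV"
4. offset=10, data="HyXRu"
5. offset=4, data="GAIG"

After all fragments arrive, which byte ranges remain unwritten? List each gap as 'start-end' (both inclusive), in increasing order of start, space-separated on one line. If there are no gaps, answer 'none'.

Fragment 1: offset=0 len=4
Fragment 2: offset=18 len=1
Fragment 3: offset=15 len=3
Fragment 4: offset=10 len=5
Fragment 5: offset=4 len=4
Gaps: 8-9

Answer: 8-9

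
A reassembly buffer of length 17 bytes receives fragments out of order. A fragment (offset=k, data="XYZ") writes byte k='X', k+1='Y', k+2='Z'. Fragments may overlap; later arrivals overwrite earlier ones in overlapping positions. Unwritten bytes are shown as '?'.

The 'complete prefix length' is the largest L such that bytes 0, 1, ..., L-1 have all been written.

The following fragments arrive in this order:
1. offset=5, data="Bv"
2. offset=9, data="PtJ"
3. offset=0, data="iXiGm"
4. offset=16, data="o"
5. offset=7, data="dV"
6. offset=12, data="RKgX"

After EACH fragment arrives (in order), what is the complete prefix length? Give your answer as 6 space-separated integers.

Fragment 1: offset=5 data="Bv" -> buffer=?????Bv?????????? -> prefix_len=0
Fragment 2: offset=9 data="PtJ" -> buffer=?????Bv??PtJ????? -> prefix_len=0
Fragment 3: offset=0 data="iXiGm" -> buffer=iXiGmBv??PtJ????? -> prefix_len=7
Fragment 4: offset=16 data="o" -> buffer=iXiGmBv??PtJ????o -> prefix_len=7
Fragment 5: offset=7 data="dV" -> buffer=iXiGmBvdVPtJ????o -> prefix_len=12
Fragment 6: offset=12 data="RKgX" -> buffer=iXiGmBvdVPtJRKgXo -> prefix_len=17

Answer: 0 0 7 7 12 17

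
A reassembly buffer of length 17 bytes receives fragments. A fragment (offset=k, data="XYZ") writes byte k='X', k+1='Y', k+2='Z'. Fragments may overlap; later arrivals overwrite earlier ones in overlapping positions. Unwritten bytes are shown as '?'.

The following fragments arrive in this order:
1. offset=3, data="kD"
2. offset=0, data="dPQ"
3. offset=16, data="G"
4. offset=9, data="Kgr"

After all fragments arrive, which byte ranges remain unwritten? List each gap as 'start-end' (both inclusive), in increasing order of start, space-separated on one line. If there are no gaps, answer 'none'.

Answer: 5-8 12-15

Derivation:
Fragment 1: offset=3 len=2
Fragment 2: offset=0 len=3
Fragment 3: offset=16 len=1
Fragment 4: offset=9 len=3
Gaps: 5-8 12-15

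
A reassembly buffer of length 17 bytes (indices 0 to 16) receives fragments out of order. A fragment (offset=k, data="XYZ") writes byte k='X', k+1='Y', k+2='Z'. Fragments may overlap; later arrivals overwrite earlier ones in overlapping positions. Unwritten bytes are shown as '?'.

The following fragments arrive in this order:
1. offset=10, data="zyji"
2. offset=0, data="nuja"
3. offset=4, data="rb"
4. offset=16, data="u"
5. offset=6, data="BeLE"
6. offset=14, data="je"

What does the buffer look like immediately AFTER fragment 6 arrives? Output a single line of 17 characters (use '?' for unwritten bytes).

Answer: nujarbBeLEzyjijeu

Derivation:
Fragment 1: offset=10 data="zyji" -> buffer=??????????zyji???
Fragment 2: offset=0 data="nuja" -> buffer=nuja??????zyji???
Fragment 3: offset=4 data="rb" -> buffer=nujarb????zyji???
Fragment 4: offset=16 data="u" -> buffer=nujarb????zyji??u
Fragment 5: offset=6 data="BeLE" -> buffer=nujarbBeLEzyji??u
Fragment 6: offset=14 data="je" -> buffer=nujarbBeLEzyjijeu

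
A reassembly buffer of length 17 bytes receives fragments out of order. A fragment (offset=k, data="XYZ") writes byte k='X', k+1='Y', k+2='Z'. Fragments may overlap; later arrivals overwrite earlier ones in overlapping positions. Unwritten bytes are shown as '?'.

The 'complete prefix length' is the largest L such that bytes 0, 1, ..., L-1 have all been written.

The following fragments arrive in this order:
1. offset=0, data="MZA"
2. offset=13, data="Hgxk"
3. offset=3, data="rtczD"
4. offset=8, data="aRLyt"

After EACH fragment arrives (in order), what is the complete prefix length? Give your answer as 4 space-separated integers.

Fragment 1: offset=0 data="MZA" -> buffer=MZA?????????????? -> prefix_len=3
Fragment 2: offset=13 data="Hgxk" -> buffer=MZA??????????Hgxk -> prefix_len=3
Fragment 3: offset=3 data="rtczD" -> buffer=MZArtczD?????Hgxk -> prefix_len=8
Fragment 4: offset=8 data="aRLyt" -> buffer=MZArtczDaRLytHgxk -> prefix_len=17

Answer: 3 3 8 17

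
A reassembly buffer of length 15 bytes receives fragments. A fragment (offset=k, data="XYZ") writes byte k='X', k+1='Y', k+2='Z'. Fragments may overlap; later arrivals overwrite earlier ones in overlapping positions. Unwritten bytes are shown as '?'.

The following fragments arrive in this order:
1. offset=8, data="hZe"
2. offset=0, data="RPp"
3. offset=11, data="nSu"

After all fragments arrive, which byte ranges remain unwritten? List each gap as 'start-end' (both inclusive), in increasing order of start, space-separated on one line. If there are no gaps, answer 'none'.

Fragment 1: offset=8 len=3
Fragment 2: offset=0 len=3
Fragment 3: offset=11 len=3
Gaps: 3-7 14-14

Answer: 3-7 14-14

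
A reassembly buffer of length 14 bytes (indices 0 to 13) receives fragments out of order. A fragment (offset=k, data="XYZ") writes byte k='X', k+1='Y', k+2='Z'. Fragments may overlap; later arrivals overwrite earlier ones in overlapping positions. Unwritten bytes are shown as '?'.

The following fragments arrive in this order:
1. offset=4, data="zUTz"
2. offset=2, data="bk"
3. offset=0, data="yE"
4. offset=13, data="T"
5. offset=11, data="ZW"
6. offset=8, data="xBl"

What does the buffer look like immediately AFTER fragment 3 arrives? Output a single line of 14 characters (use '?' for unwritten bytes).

Fragment 1: offset=4 data="zUTz" -> buffer=????zUTz??????
Fragment 2: offset=2 data="bk" -> buffer=??bkzUTz??????
Fragment 3: offset=0 data="yE" -> buffer=yEbkzUTz??????

Answer: yEbkzUTz??????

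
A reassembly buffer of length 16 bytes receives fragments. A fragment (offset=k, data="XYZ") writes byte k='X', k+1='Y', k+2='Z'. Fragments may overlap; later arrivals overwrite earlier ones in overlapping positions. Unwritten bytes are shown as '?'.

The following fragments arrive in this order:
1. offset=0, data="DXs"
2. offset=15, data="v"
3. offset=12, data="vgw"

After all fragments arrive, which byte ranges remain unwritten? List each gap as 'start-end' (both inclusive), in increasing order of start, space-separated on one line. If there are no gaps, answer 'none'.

Fragment 1: offset=0 len=3
Fragment 2: offset=15 len=1
Fragment 3: offset=12 len=3
Gaps: 3-11

Answer: 3-11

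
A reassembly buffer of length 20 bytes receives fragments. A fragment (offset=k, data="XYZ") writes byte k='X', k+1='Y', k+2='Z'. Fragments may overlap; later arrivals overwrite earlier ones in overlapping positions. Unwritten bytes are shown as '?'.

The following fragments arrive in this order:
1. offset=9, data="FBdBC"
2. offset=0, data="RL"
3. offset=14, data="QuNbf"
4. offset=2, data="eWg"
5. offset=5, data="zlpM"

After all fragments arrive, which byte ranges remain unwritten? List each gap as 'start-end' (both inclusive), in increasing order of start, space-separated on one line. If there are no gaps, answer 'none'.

Answer: 19-19

Derivation:
Fragment 1: offset=9 len=5
Fragment 2: offset=0 len=2
Fragment 3: offset=14 len=5
Fragment 4: offset=2 len=3
Fragment 5: offset=5 len=4
Gaps: 19-19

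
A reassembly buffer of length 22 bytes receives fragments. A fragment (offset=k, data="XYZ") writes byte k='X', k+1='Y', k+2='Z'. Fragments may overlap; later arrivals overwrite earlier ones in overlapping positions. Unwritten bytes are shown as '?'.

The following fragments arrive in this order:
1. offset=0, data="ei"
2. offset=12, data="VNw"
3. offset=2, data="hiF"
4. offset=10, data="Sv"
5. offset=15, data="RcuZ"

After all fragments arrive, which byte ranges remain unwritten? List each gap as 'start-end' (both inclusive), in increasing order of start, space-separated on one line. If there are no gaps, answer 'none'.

Answer: 5-9 19-21

Derivation:
Fragment 1: offset=0 len=2
Fragment 2: offset=12 len=3
Fragment 3: offset=2 len=3
Fragment 4: offset=10 len=2
Fragment 5: offset=15 len=4
Gaps: 5-9 19-21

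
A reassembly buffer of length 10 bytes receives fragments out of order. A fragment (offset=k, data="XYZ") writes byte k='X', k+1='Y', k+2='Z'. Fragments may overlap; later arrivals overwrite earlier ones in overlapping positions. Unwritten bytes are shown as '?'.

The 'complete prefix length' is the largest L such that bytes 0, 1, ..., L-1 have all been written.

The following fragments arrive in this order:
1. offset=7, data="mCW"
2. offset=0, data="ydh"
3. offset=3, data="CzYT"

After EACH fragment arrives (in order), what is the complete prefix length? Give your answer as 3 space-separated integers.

Answer: 0 3 10

Derivation:
Fragment 1: offset=7 data="mCW" -> buffer=???????mCW -> prefix_len=0
Fragment 2: offset=0 data="ydh" -> buffer=ydh????mCW -> prefix_len=3
Fragment 3: offset=3 data="CzYT" -> buffer=ydhCzYTmCW -> prefix_len=10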